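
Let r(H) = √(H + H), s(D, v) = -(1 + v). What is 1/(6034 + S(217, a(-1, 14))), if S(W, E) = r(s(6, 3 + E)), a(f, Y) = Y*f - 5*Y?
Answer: 3017/18204498 - √10/9102249 ≈ 0.00016538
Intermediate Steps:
a(f, Y) = -5*Y + Y*f
s(D, v) = -1 - v
r(H) = √2*√H (r(H) = √(2*H) = √2*√H)
S(W, E) = √2*√(-4 - E) (S(W, E) = √2*√(-1 - (3 + E)) = √2*√(-1 + (-3 - E)) = √2*√(-4 - E))
1/(6034 + S(217, a(-1, 14))) = 1/(6034 + √(-8 - 28*(-5 - 1))) = 1/(6034 + √(-8 - 28*(-6))) = 1/(6034 + √(-8 - 2*(-84))) = 1/(6034 + √(-8 + 168)) = 1/(6034 + √160) = 1/(6034 + 4*√10)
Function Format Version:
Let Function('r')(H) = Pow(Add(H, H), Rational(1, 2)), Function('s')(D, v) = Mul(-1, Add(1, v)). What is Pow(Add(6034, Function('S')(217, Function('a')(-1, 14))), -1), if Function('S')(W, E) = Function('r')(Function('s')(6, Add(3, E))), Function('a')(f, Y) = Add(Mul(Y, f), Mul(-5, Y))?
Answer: Add(Rational(3017, 18204498), Mul(Rational(-1, 9102249), Pow(10, Rational(1, 2)))) ≈ 0.00016538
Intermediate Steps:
Function('a')(f, Y) = Add(Mul(-5, Y), Mul(Y, f))
Function('s')(D, v) = Add(-1, Mul(-1, v))
Function('r')(H) = Mul(Pow(2, Rational(1, 2)), Pow(H, Rational(1, 2))) (Function('r')(H) = Pow(Mul(2, H), Rational(1, 2)) = Mul(Pow(2, Rational(1, 2)), Pow(H, Rational(1, 2))))
Function('S')(W, E) = Mul(Pow(2, Rational(1, 2)), Pow(Add(-4, Mul(-1, E)), Rational(1, 2))) (Function('S')(W, E) = Mul(Pow(2, Rational(1, 2)), Pow(Add(-1, Mul(-1, Add(3, E))), Rational(1, 2))) = Mul(Pow(2, Rational(1, 2)), Pow(Add(-1, Add(-3, Mul(-1, E))), Rational(1, 2))) = Mul(Pow(2, Rational(1, 2)), Pow(Add(-4, Mul(-1, E)), Rational(1, 2))))
Pow(Add(6034, Function('S')(217, Function('a')(-1, 14))), -1) = Pow(Add(6034, Pow(Add(-8, Mul(-2, Mul(14, Add(-5, -1)))), Rational(1, 2))), -1) = Pow(Add(6034, Pow(Add(-8, Mul(-2, Mul(14, -6))), Rational(1, 2))), -1) = Pow(Add(6034, Pow(Add(-8, Mul(-2, -84)), Rational(1, 2))), -1) = Pow(Add(6034, Pow(Add(-8, 168), Rational(1, 2))), -1) = Pow(Add(6034, Pow(160, Rational(1, 2))), -1) = Pow(Add(6034, Mul(4, Pow(10, Rational(1, 2)))), -1)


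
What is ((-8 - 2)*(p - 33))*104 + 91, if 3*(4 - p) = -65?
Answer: 23153/3 ≈ 7717.7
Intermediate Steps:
p = 77/3 (p = 4 - 1/3*(-65) = 4 + 65/3 = 77/3 ≈ 25.667)
((-8 - 2)*(p - 33))*104 + 91 = ((-8 - 2)*(77/3 - 33))*104 + 91 = -10*(-22/3)*104 + 91 = (220/3)*104 + 91 = 22880/3 + 91 = 23153/3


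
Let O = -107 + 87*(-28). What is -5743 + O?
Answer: -8286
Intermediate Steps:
O = -2543 (O = -107 - 2436 = -2543)
-5743 + O = -5743 - 2543 = -8286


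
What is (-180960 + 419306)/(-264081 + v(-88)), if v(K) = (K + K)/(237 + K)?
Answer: -35513554/39348245 ≈ -0.90254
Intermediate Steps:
v(K) = 2*K/(237 + K) (v(K) = (2*K)/(237 + K) = 2*K/(237 + K))
(-180960 + 419306)/(-264081 + v(-88)) = (-180960 + 419306)/(-264081 + 2*(-88)/(237 - 88)) = 238346/(-264081 + 2*(-88)/149) = 238346/(-264081 + 2*(-88)*(1/149)) = 238346/(-264081 - 176/149) = 238346/(-39348245/149) = 238346*(-149/39348245) = -35513554/39348245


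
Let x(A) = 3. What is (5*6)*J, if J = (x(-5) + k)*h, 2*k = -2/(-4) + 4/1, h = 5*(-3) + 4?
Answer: -3465/2 ≈ -1732.5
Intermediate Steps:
h = -11 (h = -15 + 4 = -11)
k = 9/4 (k = (-2/(-4) + 4/1)/2 = (-2*(-¼) + 4*1)/2 = (½ + 4)/2 = (½)*(9/2) = 9/4 ≈ 2.2500)
J = -231/4 (J = (3 + 9/4)*(-11) = (21/4)*(-11) = -231/4 ≈ -57.750)
(5*6)*J = (5*6)*(-231/4) = 30*(-231/4) = -3465/2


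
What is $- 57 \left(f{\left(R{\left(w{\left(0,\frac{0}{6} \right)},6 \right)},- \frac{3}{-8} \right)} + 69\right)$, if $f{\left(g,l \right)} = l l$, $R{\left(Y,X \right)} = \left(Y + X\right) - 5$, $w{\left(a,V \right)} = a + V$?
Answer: $- \frac{252225}{64} \approx -3941.0$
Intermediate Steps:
$w{\left(a,V \right)} = V + a$
$R{\left(Y,X \right)} = -5 + X + Y$ ($R{\left(Y,X \right)} = \left(X + Y\right) - 5 = -5 + X + Y$)
$f{\left(g,l \right)} = l^{2}$
$- 57 \left(f{\left(R{\left(w{\left(0,\frac{0}{6} \right)},6 \right)},- \frac{3}{-8} \right)} + 69\right) = - 57 \left(\left(- \frac{3}{-8}\right)^{2} + 69\right) = - 57 \left(\left(\left(-3\right) \left(- \frac{1}{8}\right)\right)^{2} + 69\right) = - 57 \left(\left(\frac{3}{8}\right)^{2} + 69\right) = - 57 \left(\frac{9}{64} + 69\right) = \left(-57\right) \frac{4425}{64} = - \frac{252225}{64}$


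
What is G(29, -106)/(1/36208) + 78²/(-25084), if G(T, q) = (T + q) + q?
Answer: -41552048865/6271 ≈ -6.6261e+6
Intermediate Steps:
G(T, q) = T + 2*q
G(29, -106)/(1/36208) + 78²/(-25084) = (29 + 2*(-106))/(1/36208) + 78²/(-25084) = (29 - 212)/(1/36208) + 6084*(-1/25084) = -183*36208 - 1521/6271 = -6626064 - 1521/6271 = -41552048865/6271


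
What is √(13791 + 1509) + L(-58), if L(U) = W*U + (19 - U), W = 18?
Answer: -967 + 30*√17 ≈ -843.31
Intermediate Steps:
L(U) = 19 + 17*U (L(U) = 18*U + (19 - U) = 19 + 17*U)
√(13791 + 1509) + L(-58) = √(13791 + 1509) + (19 + 17*(-58)) = √15300 + (19 - 986) = 30*√17 - 967 = -967 + 30*√17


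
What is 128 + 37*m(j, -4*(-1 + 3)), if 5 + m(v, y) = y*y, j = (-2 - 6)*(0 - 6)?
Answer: 2311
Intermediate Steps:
j = 48 (j = -8*(-6) = 48)
m(v, y) = -5 + y² (m(v, y) = -5 + y*y = -5 + y²)
128 + 37*m(j, -4*(-1 + 3)) = 128 + 37*(-5 + (-4*(-1 + 3))²) = 128 + 37*(-5 + (-4*2)²) = 128 + 37*(-5 + (-8)²) = 128 + 37*(-5 + 64) = 128 + 37*59 = 128 + 2183 = 2311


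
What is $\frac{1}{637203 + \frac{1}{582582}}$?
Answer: $\frac{582582}{371222998147} \approx 1.5694 \cdot 10^{-6}$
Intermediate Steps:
$\frac{1}{637203 + \frac{1}{582582}} = \frac{1}{\frac{371222998147}{582582}} = \frac{582582}{371222998147}$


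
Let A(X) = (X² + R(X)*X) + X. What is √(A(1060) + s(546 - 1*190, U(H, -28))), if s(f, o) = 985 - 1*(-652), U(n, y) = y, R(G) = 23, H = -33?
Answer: 3*√127853 ≈ 1072.7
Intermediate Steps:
s(f, o) = 1637 (s(f, o) = 985 + 652 = 1637)
A(X) = X² + 24*X (A(X) = (X² + 23*X) + X = X² + 24*X)
√(A(1060) + s(546 - 1*190, U(H, -28))) = √(1060*(24 + 1060) + 1637) = √(1060*1084 + 1637) = √(1149040 + 1637) = √1150677 = 3*√127853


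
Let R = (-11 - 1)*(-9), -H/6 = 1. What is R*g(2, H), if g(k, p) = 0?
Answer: 0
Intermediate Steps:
H = -6 (H = -6*1 = -6)
R = 108 (R = -12*(-9) = 108)
R*g(2, H) = 108*0 = 0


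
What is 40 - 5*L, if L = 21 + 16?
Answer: -145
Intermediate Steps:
L = 37
40 - 5*L = 40 - 5*37 = 40 - 185 = -145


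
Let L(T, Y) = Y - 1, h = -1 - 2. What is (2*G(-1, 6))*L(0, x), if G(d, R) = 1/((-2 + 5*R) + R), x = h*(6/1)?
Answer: -19/17 ≈ -1.1176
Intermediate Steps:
h = -3
x = -18 (x = -18/1 = -18 ≈ -18.000)
L(T, Y) = -1 + Y
G(d, R) = 1/(-2 + 6*R)
(2*G(-1, 6))*L(0, x) = (2*(1/(2*(-1 + 3*6))))*(-1 - 18) = (2*(1/(2*(-1 + 18))))*(-19) = (2*((½)/17))*(-19) = (2*((½)*(1/17)))*(-19) = (2*(1/34))*(-19) = (1/17)*(-19) = -19/17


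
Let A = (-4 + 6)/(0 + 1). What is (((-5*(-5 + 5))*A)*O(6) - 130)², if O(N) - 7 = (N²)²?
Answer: 16900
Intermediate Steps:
A = 2 (A = 2/1 = 2*1 = 2)
O(N) = 7 + N⁴ (O(N) = 7 + (N²)² = 7 + N⁴)
(((-5*(-5 + 5))*A)*O(6) - 130)² = ((-5*(-5 + 5)*2)*(7 + 6⁴) - 130)² = ((-5*0*2)*(7 + 1296) - 130)² = ((0*2)*1303 - 130)² = (0*1303 - 130)² = (0 - 130)² = (-130)² = 16900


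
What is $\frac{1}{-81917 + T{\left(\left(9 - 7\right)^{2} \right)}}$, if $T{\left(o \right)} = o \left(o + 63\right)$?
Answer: $- \frac{1}{81649} \approx -1.2248 \cdot 10^{-5}$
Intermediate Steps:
$T{\left(o \right)} = o \left(63 + o\right)$
$\frac{1}{-81917 + T{\left(\left(9 - 7\right)^{2} \right)}} = \frac{1}{-81917 + \left(9 - 7\right)^{2} \left(63 + \left(9 - 7\right)^{2}\right)} = \frac{1}{-81917 + 2^{2} \left(63 + 2^{2}\right)} = \frac{1}{-81917 + 4 \left(63 + 4\right)} = \frac{1}{-81917 + 4 \cdot 67} = \frac{1}{-81917 + 268} = \frac{1}{-81649} = - \frac{1}{81649}$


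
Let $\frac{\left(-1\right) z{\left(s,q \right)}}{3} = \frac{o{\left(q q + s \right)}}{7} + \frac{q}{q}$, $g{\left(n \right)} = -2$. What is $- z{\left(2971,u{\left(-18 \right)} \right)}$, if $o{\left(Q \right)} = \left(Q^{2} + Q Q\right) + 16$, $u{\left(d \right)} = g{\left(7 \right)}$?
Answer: $\frac{53103819}{7} \approx 7.5863 \cdot 10^{6}$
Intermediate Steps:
$u{\left(d \right)} = -2$
$o{\left(Q \right)} = 16 + 2 Q^{2}$ ($o{\left(Q \right)} = \left(Q^{2} + Q^{2}\right) + 16 = 2 Q^{2} + 16 = 16 + 2 Q^{2}$)
$z{\left(s,q \right)} = - \frac{69}{7} - \frac{6 \left(s + q^{2}\right)^{2}}{7}$ ($z{\left(s,q \right)} = - 3 \left(\frac{16 + 2 \left(q q + s\right)^{2}}{7} + \frac{q}{q}\right) = - 3 \left(\left(16 + 2 \left(q^{2} + s\right)^{2}\right) \frac{1}{7} + 1\right) = - 3 \left(\left(16 + 2 \left(s + q^{2}\right)^{2}\right) \frac{1}{7} + 1\right) = - 3 \left(\left(\frac{16}{7} + \frac{2 \left(s + q^{2}\right)^{2}}{7}\right) + 1\right) = - 3 \left(\frac{23}{7} + \frac{2 \left(s + q^{2}\right)^{2}}{7}\right) = - \frac{69}{7} - \frac{6 \left(s + q^{2}\right)^{2}}{7}$)
$- z{\left(2971,u{\left(-18 \right)} \right)} = - (- \frac{69}{7} - \frac{6 \left(2971 + \left(-2\right)^{2}\right)^{2}}{7}) = - (- \frac{69}{7} - \frac{6 \left(2971 + 4\right)^{2}}{7}) = - (- \frac{69}{7} - \frac{6 \cdot 2975^{2}}{7}) = - (- \frac{69}{7} - 7586250) = \left(-1\right) \left(- \frac{53103819}{7}\right) = \frac{53103819}{7}$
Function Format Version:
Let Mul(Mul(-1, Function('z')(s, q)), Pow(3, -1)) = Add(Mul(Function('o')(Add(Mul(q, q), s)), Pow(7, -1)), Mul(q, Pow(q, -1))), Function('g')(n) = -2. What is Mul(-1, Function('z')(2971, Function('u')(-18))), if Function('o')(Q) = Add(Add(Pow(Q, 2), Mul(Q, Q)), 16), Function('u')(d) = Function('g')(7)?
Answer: Rational(53103819, 7) ≈ 7.5863e+6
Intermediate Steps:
Function('u')(d) = -2
Function('o')(Q) = Add(16, Mul(2, Pow(Q, 2))) (Function('o')(Q) = Add(Add(Pow(Q, 2), Pow(Q, 2)), 16) = Add(Mul(2, Pow(Q, 2)), 16) = Add(16, Mul(2, Pow(Q, 2))))
Function('z')(s, q) = Add(Rational(-69, 7), Mul(Rational(-6, 7), Pow(Add(s, Pow(q, 2)), 2))) (Function('z')(s, q) = Mul(-3, Add(Mul(Add(16, Mul(2, Pow(Add(Mul(q, q), s), 2))), Pow(7, -1)), Mul(q, Pow(q, -1)))) = Mul(-3, Add(Mul(Add(16, Mul(2, Pow(Add(Pow(q, 2), s), 2))), Rational(1, 7)), 1)) = Mul(-3, Add(Mul(Add(16, Mul(2, Pow(Add(s, Pow(q, 2)), 2))), Rational(1, 7)), 1)) = Mul(-3, Add(Add(Rational(16, 7), Mul(Rational(2, 7), Pow(Add(s, Pow(q, 2)), 2))), 1)) = Mul(-3, Add(Rational(23, 7), Mul(Rational(2, 7), Pow(Add(s, Pow(q, 2)), 2)))) = Add(Rational(-69, 7), Mul(Rational(-6, 7), Pow(Add(s, Pow(q, 2)), 2))))
Mul(-1, Function('z')(2971, Function('u')(-18))) = Mul(-1, Add(Rational(-69, 7), Mul(Rational(-6, 7), Pow(Add(2971, Pow(-2, 2)), 2)))) = Mul(-1, Add(Rational(-69, 7), Mul(Rational(-6, 7), Pow(Add(2971, 4), 2)))) = Mul(-1, Add(Rational(-69, 7), Mul(Rational(-6, 7), Pow(2975, 2)))) = Mul(-1, Add(Rational(-69, 7), Mul(Rational(-6, 7), 8850625))) = Mul(-1, Add(Rational(-69, 7), -7586250)) = Mul(-1, Rational(-53103819, 7)) = Rational(53103819, 7)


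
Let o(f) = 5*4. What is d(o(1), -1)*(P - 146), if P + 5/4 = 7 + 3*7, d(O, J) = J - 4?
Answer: 2385/4 ≈ 596.25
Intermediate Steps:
o(f) = 20
d(O, J) = -4 + J
P = 107/4 (P = -5/4 + (7 + 3*7) = -5/4 + (7 + 21) = -5/4 + 28 = 107/4 ≈ 26.750)
d(o(1), -1)*(P - 146) = (-4 - 1)*(107/4 - 146) = -5*(-477/4) = 2385/4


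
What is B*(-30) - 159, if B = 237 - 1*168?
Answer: -2229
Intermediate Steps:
B = 69 (B = 237 - 168 = 69)
B*(-30) - 159 = 69*(-30) - 159 = -2070 - 159 = -2229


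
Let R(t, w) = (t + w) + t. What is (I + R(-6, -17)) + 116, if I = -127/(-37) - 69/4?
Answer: 10831/148 ≈ 73.182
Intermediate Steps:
I = -2045/148 (I = -127*(-1/37) - 69*1/4 = 127/37 - 69/4 = -2045/148 ≈ -13.818)
R(t, w) = w + 2*t
(I + R(-6, -17)) + 116 = (-2045/148 + (-17 + 2*(-6))) + 116 = (-2045/148 + (-17 - 12)) + 116 = (-2045/148 - 29) + 116 = -6337/148 + 116 = 10831/148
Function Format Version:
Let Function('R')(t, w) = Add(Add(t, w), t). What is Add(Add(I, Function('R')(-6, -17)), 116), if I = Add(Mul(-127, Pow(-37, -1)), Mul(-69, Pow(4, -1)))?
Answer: Rational(10831, 148) ≈ 73.182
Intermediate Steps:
I = Rational(-2045, 148) (I = Add(Mul(-127, Rational(-1, 37)), Mul(-69, Rational(1, 4))) = Add(Rational(127, 37), Rational(-69, 4)) = Rational(-2045, 148) ≈ -13.818)
Function('R')(t, w) = Add(w, Mul(2, t))
Add(Add(I, Function('R')(-6, -17)), 116) = Add(Add(Rational(-2045, 148), Add(-17, Mul(2, -6))), 116) = Add(Add(Rational(-2045, 148), Add(-17, -12)), 116) = Add(Add(Rational(-2045, 148), -29), 116) = Add(Rational(-6337, 148), 116) = Rational(10831, 148)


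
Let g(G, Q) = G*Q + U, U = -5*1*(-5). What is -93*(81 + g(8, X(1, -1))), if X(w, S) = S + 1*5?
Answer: -12834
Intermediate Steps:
U = 25 (U = -5*(-5) = 25)
X(w, S) = 5 + S (X(w, S) = S + 5 = 5 + S)
g(G, Q) = 25 + G*Q (g(G, Q) = G*Q + 25 = 25 + G*Q)
-93*(81 + g(8, X(1, -1))) = -93*(81 + (25 + 8*(5 - 1))) = -93*(81 + (25 + 8*4)) = -93*(81 + (25 + 32)) = -93*(81 + 57) = -93*138 = -12834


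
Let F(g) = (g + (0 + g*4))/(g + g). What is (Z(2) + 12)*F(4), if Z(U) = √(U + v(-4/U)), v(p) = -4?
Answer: 30 + 5*I*√2/2 ≈ 30.0 + 3.5355*I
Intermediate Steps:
Z(U) = √(-4 + U) (Z(U) = √(U - 4) = √(-4 + U))
F(g) = 5/2 (F(g) = (g + (0 + 4*g))/((2*g)) = (g + 4*g)*(1/(2*g)) = (5*g)*(1/(2*g)) = 5/2)
(Z(2) + 12)*F(4) = (√(-4 + 2) + 12)*(5/2) = (√(-2) + 12)*(5/2) = (I*√2 + 12)*(5/2) = (12 + I*√2)*(5/2) = 30 + 5*I*√2/2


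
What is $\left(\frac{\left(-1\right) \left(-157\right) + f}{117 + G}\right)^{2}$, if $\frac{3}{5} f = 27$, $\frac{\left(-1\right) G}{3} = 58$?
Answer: $\frac{40804}{3249} \approx 12.559$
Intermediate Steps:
$G = -174$ ($G = \left(-3\right) 58 = -174$)
$f = 45$ ($f = \frac{5}{3} \cdot 27 = 45$)
$\left(\frac{\left(-1\right) \left(-157\right) + f}{117 + G}\right)^{2} = \left(\frac{\left(-1\right) \left(-157\right) + 45}{117 - 174}\right)^{2} = \left(\frac{157 + 45}{-57}\right)^{2} = \left(202 \left(- \frac{1}{57}\right)\right)^{2} = \left(- \frac{202}{57}\right)^{2} = \frac{40804}{3249}$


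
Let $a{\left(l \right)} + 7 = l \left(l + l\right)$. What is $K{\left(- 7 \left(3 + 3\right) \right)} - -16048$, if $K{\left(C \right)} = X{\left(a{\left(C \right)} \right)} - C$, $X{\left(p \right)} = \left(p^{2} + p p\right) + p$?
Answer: $24814493$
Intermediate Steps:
$a{\left(l \right)} = -7 + 2 l^{2}$ ($a{\left(l \right)} = -7 + l \left(l + l\right) = -7 + l 2 l = -7 + 2 l^{2}$)
$X{\left(p \right)} = p + 2 p^{2}$ ($X{\left(p \right)} = \left(p^{2} + p^{2}\right) + p = 2 p^{2} + p = p + 2 p^{2}$)
$K{\left(C \right)} = - C + \left(-13 + 4 C^{2}\right) \left(-7 + 2 C^{2}\right)$ ($K{\left(C \right)} = \left(-7 + 2 C^{2}\right) \left(1 + 2 \left(-7 + 2 C^{2}\right)\right) - C = \left(-7 + 2 C^{2}\right) \left(1 + \left(-14 + 4 C^{2}\right)\right) - C = \left(-7 + 2 C^{2}\right) \left(-13 + 4 C^{2}\right) - C = \left(-13 + 4 C^{2}\right) \left(-7 + 2 C^{2}\right) - C = - C + \left(-13 + 4 C^{2}\right) \left(-7 + 2 C^{2}\right)$)
$K{\left(- 7 \left(3 + 3\right) \right)} - -16048 = \left(91 - - 7 \left(3 + 3\right) - 54 \left(- 7 \left(3 + 3\right)\right)^{2} + 8 \left(- 7 \left(3 + 3\right)\right)^{4}\right) - -16048 = \left(91 - \left(-7\right) 6 - 54 \left(\left(-7\right) 6\right)^{2} + 8 \left(\left(-7\right) 6\right)^{4}\right) + 16048 = \left(91 - -42 - 54 \left(-42\right)^{2} + 8 \left(-42\right)^{4}\right) + 16048 = \left(91 + 42 - 95256 + 8 \cdot 3111696\right) + 16048 = \left(91 + 42 - 95256 + 24893568\right) + 16048 = 24798445 + 16048 = 24814493$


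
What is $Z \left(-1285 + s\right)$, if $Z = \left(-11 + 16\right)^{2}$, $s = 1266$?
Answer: $-475$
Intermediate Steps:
$Z = 25$ ($Z = 5^{2} = 25$)
$Z \left(-1285 + s\right) = 25 \left(-1285 + 1266\right) = 25 \left(-19\right) = -475$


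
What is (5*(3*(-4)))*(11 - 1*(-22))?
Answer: -1980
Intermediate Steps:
(5*(3*(-4)))*(11 - 1*(-22)) = (5*(-12))*(11 + 22) = -60*33 = -1980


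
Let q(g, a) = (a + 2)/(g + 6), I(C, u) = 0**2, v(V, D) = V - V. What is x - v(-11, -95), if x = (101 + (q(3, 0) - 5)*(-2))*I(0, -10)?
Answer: 0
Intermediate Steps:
v(V, D) = 0
I(C, u) = 0
q(g, a) = (2 + a)/(6 + g)
x = 0 (x = (101 + ((2 + 0)/(6 + 3) - 5)*(-2))*0 = (101 + (2/9 - 5)*(-2))*0 = (101 - 43/9*(-2))*0 = (101 + 86/9)*0 = (995/9)*0 = 0)
x - v(-11, -95) = 0 - 1*0 = 0 + 0 = 0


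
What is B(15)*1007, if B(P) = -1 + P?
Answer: 14098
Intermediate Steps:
B(15)*1007 = (-1 + 15)*1007 = 14*1007 = 14098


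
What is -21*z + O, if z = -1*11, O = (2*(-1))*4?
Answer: 223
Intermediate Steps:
O = -8 (O = -2*4 = -8)
z = -11
-21*z + O = -21*(-11) - 8 = 231 - 8 = 223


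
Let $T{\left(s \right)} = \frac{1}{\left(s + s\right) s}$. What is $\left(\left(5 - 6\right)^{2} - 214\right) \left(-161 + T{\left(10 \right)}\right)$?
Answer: $\frac{6858387}{200} \approx 34292.0$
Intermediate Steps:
$T{\left(s \right)} = \frac{1}{2 s^{2}}$ ($T{\left(s \right)} = \frac{1}{2 s s} = \frac{\frac{1}{2} \frac{1}{s}}{s} = \frac{1}{2 s^{2}}$)
$\left(\left(5 - 6\right)^{2} - 214\right) \left(-161 + T{\left(10 \right)}\right) = \left(\left(5 - 6\right)^{2} - 214\right) \left(-161 + \frac{1}{2 \cdot 100}\right) = \left(\left(-1\right)^{2} - 214\right) \left(-161 + \frac{1}{2} \cdot \frac{1}{100}\right) = \left(1 - 214\right) \left(-161 + \frac{1}{200}\right) = \left(-213\right) \left(- \frac{32199}{200}\right) = \frac{6858387}{200}$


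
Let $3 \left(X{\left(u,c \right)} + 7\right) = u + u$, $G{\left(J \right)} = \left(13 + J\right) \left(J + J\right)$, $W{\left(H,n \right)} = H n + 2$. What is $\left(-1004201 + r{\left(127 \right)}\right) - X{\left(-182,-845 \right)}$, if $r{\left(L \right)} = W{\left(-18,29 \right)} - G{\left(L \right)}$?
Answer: $- \frac{3120458}{3} \approx -1.0402 \cdot 10^{6}$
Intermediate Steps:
$W{\left(H,n \right)} = 2 + H n$
$G{\left(J \right)} = 2 J \left(13 + J\right)$ ($G{\left(J \right)} = \left(13 + J\right) 2 J = 2 J \left(13 + J\right)$)
$X{\left(u,c \right)} = -7 + \frac{2 u}{3}$ ($X{\left(u,c \right)} = -7 + \frac{u + u}{3} = -7 + \frac{2 u}{3}$)
$r{\left(L \right)} = -520 - 2 L \left(13 + L\right)$ ($r{\left(L \right)} = \left(2 - 522\right) - 2 L \left(13 + L\right) = -520 - 2 L \left(13 + L\right)$)
$\left(-1004201 + r{\left(127 \right)}\right) - X{\left(-182,-845 \right)} = \left(-1004201 - \left(520 + 254 \left(13 + 127\right)\right)\right) - \left(-7 + \frac{2}{3} \left(-182\right)\right) = \left(-1004201 - \left(520 + 254 \cdot 140\right)\right) - \left(-7 - \frac{364}{3}\right) = \left(-1004201 - 36080\right) - - \frac{385}{3} = \left(-1004201 - 36080\right) + \frac{385}{3} = -1040281 + \frac{385}{3} = - \frac{3120458}{3}$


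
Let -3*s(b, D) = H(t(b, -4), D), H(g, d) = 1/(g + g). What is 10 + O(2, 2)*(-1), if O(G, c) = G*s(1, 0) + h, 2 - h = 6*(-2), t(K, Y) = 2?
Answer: -23/6 ≈ -3.8333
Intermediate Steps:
H(g, d) = 1/(2*g)
s(b, D) = -1/12 (s(b, D) = -1/(6*2) = -1/3*1/4 = -1/12)
h = 14 (h = 2 - 6*(-2) = 2 - 1*(-12) = 2 + 12 = 14)
O(G, c) = 14 - G/12 (O(G, c) = G*(-1/12) + 14 = -G/12 + 14 = 14 - G/12)
10 + O(2, 2)*(-1) = 10 + (14 - 1/12*2)*(-1) = 10 + (14 - 1/6)*(-1) = 10 + (83/6)*(-1) = 10 - 83/6 = -23/6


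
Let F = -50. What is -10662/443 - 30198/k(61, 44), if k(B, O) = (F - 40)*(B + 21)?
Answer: -10884641/544890 ≈ -19.976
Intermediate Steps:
k(B, O) = -1890 - 90*B (k(B, O) = (-50 - 40)*(B + 21) = -90*(21 + B) = -1890 - 90*B)
-10662/443 - 30198/k(61, 44) = -10662/443 - 30198/(-1890 - 90*61) = -10662*1/443 - 30198/(-1890 - 5490) = -10662/443 - 30198/(-7380) = -10662/443 - 30198*(-1/7380) = -10662/443 + 5033/1230 = -10884641/544890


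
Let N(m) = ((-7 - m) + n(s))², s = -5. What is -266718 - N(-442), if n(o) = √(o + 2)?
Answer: -455940 - 870*I*√3 ≈ -4.5594e+5 - 1506.9*I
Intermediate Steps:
n(o) = √(2 + o)
N(m) = (-7 - m + I*√3)² (N(m) = ((-7 - m) + √(2 - 5))² = ((-7 - m) + √(-3))² = ((-7 - m) + I*√3)² = (-7 - m + I*√3)²)
-266718 - N(-442) = -266718 - (7 - 442 - I*√3)² = -266718 - (-435 - I*√3)²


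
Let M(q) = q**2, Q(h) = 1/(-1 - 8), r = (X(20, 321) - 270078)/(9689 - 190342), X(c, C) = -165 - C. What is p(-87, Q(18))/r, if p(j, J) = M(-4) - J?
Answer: 26194685/2435076 ≈ 10.757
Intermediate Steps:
r = 270564/180653 (r = ((-165 - 1*321) - 270078)/(9689 - 190342) = ((-165 - 321) - 270078)/(-180653) = (-486 - 270078)*(-1/180653) = -270564*(-1/180653) = 270564/180653 ≈ 1.4977)
Q(h) = -1/9 (Q(h) = 1/(-9) = -1/9)
p(j, J) = 16 - J (p(j, J) = (-4)**2 - J = 16 - J)
p(-87, Q(18))/r = (16 - 1*(-1/9))/(270564/180653) = (16 + 1/9)*(180653/270564) = (145/9)*(180653/270564) = 26194685/2435076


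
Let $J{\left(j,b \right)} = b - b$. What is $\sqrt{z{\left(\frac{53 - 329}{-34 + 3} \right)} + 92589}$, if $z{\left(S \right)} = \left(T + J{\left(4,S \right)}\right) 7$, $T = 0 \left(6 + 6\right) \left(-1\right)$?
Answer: $\sqrt{92589} \approx 304.28$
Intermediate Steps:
$J{\left(j,b \right)} = 0$
$T = 0$ ($T = 0 \cdot 12 \left(-1\right) = 0 \left(-1\right) = 0$)
$z{\left(S \right)} = 0$ ($z{\left(S \right)} = \left(0 + 0\right) 7 = 0 \cdot 7 = 0$)
$\sqrt{z{\left(\frac{53 - 329}{-34 + 3} \right)} + 92589} = \sqrt{0 + 92589} = \sqrt{92589}$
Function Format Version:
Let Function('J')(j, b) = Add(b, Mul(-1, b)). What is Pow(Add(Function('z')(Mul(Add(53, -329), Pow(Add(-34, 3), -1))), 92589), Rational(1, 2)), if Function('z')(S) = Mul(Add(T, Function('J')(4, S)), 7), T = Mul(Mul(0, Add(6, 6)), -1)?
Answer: Pow(92589, Rational(1, 2)) ≈ 304.28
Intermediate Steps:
Function('J')(j, b) = 0
T = 0 (T = Mul(Mul(0, 12), -1) = Mul(0, -1) = 0)
Function('z')(S) = 0 (Function('z')(S) = Mul(Add(0, 0), 7) = Mul(0, 7) = 0)
Pow(Add(Function('z')(Mul(Add(53, -329), Pow(Add(-34, 3), -1))), 92589), Rational(1, 2)) = Pow(Add(0, 92589), Rational(1, 2)) = Pow(92589, Rational(1, 2))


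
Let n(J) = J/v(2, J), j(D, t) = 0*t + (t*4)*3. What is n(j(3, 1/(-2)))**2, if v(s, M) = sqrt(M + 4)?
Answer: -18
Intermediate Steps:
j(D, t) = 12*t (j(D, t) = 0 + (4*t)*3 = 0 + 12*t = 12*t)
v(s, M) = sqrt(4 + M)
n(J) = J/sqrt(4 + J) (n(J) = J/(sqrt(4 + J)) = J/sqrt(4 + J))
n(j(3, 1/(-2)))**2 = ((12/(-2))/sqrt(4 + 12/(-2)))**2 = ((12*(-1/2))/sqrt(4 + 12*(-1/2)))**2 = (-6/sqrt(4 - 6))**2 = (-(-3)*I*sqrt(2))**2 = (3*I*sqrt(2))**2 = -18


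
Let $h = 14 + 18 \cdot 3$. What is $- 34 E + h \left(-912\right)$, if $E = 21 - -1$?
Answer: $-62764$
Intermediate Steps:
$E = 22$ ($E = 21 + 1 = 22$)
$h = 68$ ($h = 14 + 54 = 68$)
$- 34 E + h \left(-912\right) = \left(-34\right) 22 + 68 \left(-912\right) = -748 - 62016 = -62764$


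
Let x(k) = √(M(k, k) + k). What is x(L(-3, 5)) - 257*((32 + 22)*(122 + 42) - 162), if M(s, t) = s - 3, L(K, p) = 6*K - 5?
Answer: -2234358 + 7*I ≈ -2.2344e+6 + 7.0*I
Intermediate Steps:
L(K, p) = -5 + 6*K
M(s, t) = -3 + s
x(k) = √(-3 + 2*k) (x(k) = √((-3 + k) + k) = √(-3 + 2*k))
x(L(-3, 5)) - 257*((32 + 22)*(122 + 42) - 162) = √(-3 + 2*(-5 + 6*(-3))) - 257*((32 + 22)*(122 + 42) - 162) = √(-3 + 2*(-5 - 18)) - 257*(54*164 - 162) = √(-3 + 2*(-23)) - 257*(8856 - 162) = √(-3 - 46) - 257*8694 = √(-49) - 2234358 = 7*I - 2234358 = -2234358 + 7*I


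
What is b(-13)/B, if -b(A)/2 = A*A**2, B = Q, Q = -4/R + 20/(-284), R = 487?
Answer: -151931338/2719 ≈ -55878.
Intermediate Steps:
Q = -2719/34577 (Q = -4/487 + 20/(-284) = -4*1/487 + 20*(-1/284) = -4/487 - 5/71 = -2719/34577 ≈ -0.078636)
B = -2719/34577 ≈ -0.078636
b(A) = -2*A**3 (b(A) = -2*A*A**2 = -2*A**3)
b(-13)/B = (-2*(-13)**3)/(-2719/34577) = -2*(-2197)*(-34577/2719) = 4394*(-34577/2719) = -151931338/2719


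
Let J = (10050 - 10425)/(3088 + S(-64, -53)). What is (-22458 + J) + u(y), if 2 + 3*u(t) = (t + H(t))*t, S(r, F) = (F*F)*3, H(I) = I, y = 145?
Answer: -19442001/2303 ≈ -8442.0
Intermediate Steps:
S(r, F) = 3*F² (S(r, F) = F²*3 = 3*F²)
u(t) = -⅔ + 2*t²/3 (u(t) = -⅔ + ((t + t)*t)/3 = -⅔ + ((2*t)*t)/3 = -⅔ + (2*t²)/3 = -⅔ + 2*t²/3)
J = -75/2303 (J = (10050 - 10425)/(3088 + 3*(-53)²) = -375/(3088 + 3*2809) = -375/(3088 + 8427) = -375/11515 = -375*1/11515 = -75/2303 ≈ -0.032566)
(-22458 + J) + u(y) = (-22458 - 75/2303) + (-⅔ + (⅔)*145²) = -51720849/2303 + (-⅔ + (⅔)*21025) = -51720849/2303 + (-⅔ + 42050/3) = -51720849/2303 + 14016 = -19442001/2303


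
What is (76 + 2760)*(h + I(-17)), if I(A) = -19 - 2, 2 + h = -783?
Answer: -2285816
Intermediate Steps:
h = -785 (h = -2 - 783 = -785)
I(A) = -21
(76 + 2760)*(h + I(-17)) = (76 + 2760)*(-785 - 21) = 2836*(-806) = -2285816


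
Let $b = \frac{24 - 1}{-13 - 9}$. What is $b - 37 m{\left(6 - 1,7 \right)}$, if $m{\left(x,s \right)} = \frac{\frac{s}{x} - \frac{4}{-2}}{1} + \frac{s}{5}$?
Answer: $- \frac{19651}{110} \approx -178.65$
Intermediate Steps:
$b = - \frac{23}{22}$ ($b = \frac{23}{-22} = 23 \left(- \frac{1}{22}\right) = - \frac{23}{22} \approx -1.0455$)
$m{\left(x,s \right)} = 2 + \frac{s}{5} + \frac{s}{x}$ ($m{\left(x,s \right)} = \left(\frac{s}{x} - -2\right) 1 + s \frac{1}{5} = \left(\frac{s}{x} + 2\right) 1 + \frac{s}{5} = \left(2 + \frac{s}{x}\right) 1 + \frac{s}{5} = \left(2 + \frac{s}{x}\right) + \frac{s}{5} = 2 + \frac{s}{5} + \frac{s}{x}$)
$b - 37 m{\left(6 - 1,7 \right)} = - \frac{23}{22} - 37 \left(2 + \frac{1}{5} \cdot 7 + \frac{7}{6 - 1}\right) = - \frac{23}{22} - 37 \left(2 + \frac{7}{5} + \frac{7}{6 - 1}\right) = - \frac{23}{22} - 37 \left(2 + \frac{7}{5} + \frac{7}{5}\right) = - \frac{23}{22} - \frac{888}{5} = - \frac{19651}{110}$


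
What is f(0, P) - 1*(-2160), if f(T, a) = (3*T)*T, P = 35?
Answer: 2160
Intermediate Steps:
f(T, a) = 3*T**2
f(0, P) - 1*(-2160) = 3*0**2 - 1*(-2160) = 3*0 + 2160 = 0 + 2160 = 2160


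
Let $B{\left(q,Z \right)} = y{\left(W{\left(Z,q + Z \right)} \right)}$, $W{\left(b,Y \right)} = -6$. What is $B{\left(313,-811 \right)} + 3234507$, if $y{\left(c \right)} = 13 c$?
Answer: $3234429$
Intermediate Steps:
$B{\left(q,Z \right)} = -78$ ($B{\left(q,Z \right)} = 13 \left(-6\right) = -78$)
$B{\left(313,-811 \right)} + 3234507 = -78 + 3234507 = 3234429$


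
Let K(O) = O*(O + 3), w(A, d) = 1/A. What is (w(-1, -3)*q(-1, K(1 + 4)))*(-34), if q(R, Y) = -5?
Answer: -170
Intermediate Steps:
K(O) = O*(3 + O)
(w(-1, -3)*q(-1, K(1 + 4)))*(-34) = (-5/(-1))*(-34) = -1*(-5)*(-34) = 5*(-34) = -170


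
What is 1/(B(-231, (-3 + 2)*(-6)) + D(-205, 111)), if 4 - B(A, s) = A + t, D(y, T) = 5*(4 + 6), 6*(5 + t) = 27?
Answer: 2/571 ≈ 0.0035026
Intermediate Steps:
t = -½ (t = -5 + (⅙)*27 = -5 + 9/2 = -½ ≈ -0.50000)
D(y, T) = 50 (D(y, T) = 5*10 = 50)
B(A, s) = 9/2 - A (B(A, s) = 4 - (A - ½) = 4 - (-½ + A) = 4 + (½ - A) = 9/2 - A)
1/(B(-231, (-3 + 2)*(-6)) + D(-205, 111)) = 1/((9/2 - 1*(-231)) + 50) = 1/((9/2 + 231) + 50) = 1/(471/2 + 50) = 1/(571/2) = 2/571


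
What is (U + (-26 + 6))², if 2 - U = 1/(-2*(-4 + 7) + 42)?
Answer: 421201/1296 ≈ 325.00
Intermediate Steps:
U = 71/36 (U = 2 - 1/(-2*(-4 + 7) + 42) = 2 - 1/(-2*3 + 42) = 2 - 1/(-6 + 42) = 2 - 1/36 = 71/36 ≈ 1.9722)
(U + (-26 + 6))² = (71/36 + (-26 + 6))² = (71/36 - 20)² = (-649/36)² = 421201/1296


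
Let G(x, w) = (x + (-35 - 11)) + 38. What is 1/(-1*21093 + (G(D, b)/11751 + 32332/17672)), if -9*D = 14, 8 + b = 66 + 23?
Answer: -467243262/9854707655317 ≈ -4.7413e-5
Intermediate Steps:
b = 81 (b = -8 + (66 + 23) = -8 + 89 = 81)
D = -14/9 (D = -⅑*14 = -14/9 ≈ -1.5556)
G(x, w) = -8 + x (G(x, w) = (x - 46) + 38 = (-46 + x) + 38 = -8 + x)
1/(-1*21093 + (G(D, b)/11751 + 32332/17672)) = 1/(-1*21093 + ((-8 - 14/9)/11751 + 32332/17672)) = 1/(-21093 + (-86/9*1/11751 + 32332*(1/17672))) = 1/(-21093 + (-86/105759 + 8083/4418)) = 1/(-21093 + 854470049/467243262) = 1/(-9854707655317/467243262) = -467243262/9854707655317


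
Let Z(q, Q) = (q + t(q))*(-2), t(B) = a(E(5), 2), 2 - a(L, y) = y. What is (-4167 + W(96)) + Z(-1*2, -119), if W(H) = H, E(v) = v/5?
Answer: -4067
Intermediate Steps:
E(v) = v/5 (E(v) = v*(⅕) = v/5)
a(L, y) = 2 - y
t(B) = 0 (t(B) = 2 - 1*2 = 2 - 2 = 0)
Z(q, Q) = -2*q (Z(q, Q) = (q + 0)*(-2) = q*(-2) = -2*q)
(-4167 + W(96)) + Z(-1*2, -119) = (-4167 + 96) - (-2)*2 = -4071 - 2*(-2) = -4071 + 4 = -4067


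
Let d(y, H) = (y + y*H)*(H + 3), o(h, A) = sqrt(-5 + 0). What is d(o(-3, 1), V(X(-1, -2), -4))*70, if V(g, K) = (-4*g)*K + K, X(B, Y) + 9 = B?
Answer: 1837010*I*sqrt(5) ≈ 4.1077e+6*I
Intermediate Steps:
o(h, A) = I*sqrt(5) (o(h, A) = sqrt(-5) = I*sqrt(5))
X(B, Y) = -9 + B
V(g, K) = K - 4*K*g (V(g, K) = -4*K*g + K = K - 4*K*g)
d(y, H) = (3 + H)*(y + H*y) (d(y, H) = (y + H*y)*(3 + H) = (3 + H)*(y + H*y))
d(o(-3, 1), V(X(-1, -2), -4))*70 = ((I*sqrt(5))*(3 + (-4*(1 - 4*(-9 - 1)))**2 + 4*(-4*(1 - 4*(-9 - 1)))))*70 = ((I*sqrt(5))*(3 + (-4*(1 - 4*(-10)))**2 + 4*(-4*(1 - 4*(-10)))))*70 = ((I*sqrt(5))*(3 + (-4*(1 + 40))**2 + 4*(-4*(1 + 40))))*70 = ((I*sqrt(5))*(3 + (-4*41)**2 + 4*(-4*41)))*70 = ((I*sqrt(5))*(3 + (-164)**2 + 4*(-164)))*70 = ((I*sqrt(5))*(3 + 26896 - 656))*70 = ((I*sqrt(5))*26243)*70 = (26243*I*sqrt(5))*70 = 1837010*I*sqrt(5)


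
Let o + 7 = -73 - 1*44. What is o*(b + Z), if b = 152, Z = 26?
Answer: -22072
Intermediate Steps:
o = -124 (o = -7 + (-73 - 1*44) = -7 + (-73 - 44) = -7 - 117 = -124)
o*(b + Z) = -124*(152 + 26) = -124*178 = -22072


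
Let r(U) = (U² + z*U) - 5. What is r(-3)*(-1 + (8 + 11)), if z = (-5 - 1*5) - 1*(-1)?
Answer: 558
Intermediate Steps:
z = -9 (z = (-5 - 5) + 1 = -10 + 1 = -9)
r(U) = -5 + U² - 9*U (r(U) = (U² - 9*U) - 5 = -5 + U² - 9*U)
r(-3)*(-1 + (8 + 11)) = (-5 + (-3)² - 9*(-3))*(-1 + (8 + 11)) = (-5 + 9 + 27)*(-1 + 19) = 31*18 = 558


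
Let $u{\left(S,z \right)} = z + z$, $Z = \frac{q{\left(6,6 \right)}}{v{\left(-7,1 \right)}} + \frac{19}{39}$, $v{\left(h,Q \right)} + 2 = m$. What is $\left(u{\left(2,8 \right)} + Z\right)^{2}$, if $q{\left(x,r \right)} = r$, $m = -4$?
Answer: $\frac{364816}{1521} \approx 239.85$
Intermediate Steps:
$v{\left(h,Q \right)} = -6$ ($v{\left(h,Q \right)} = -2 - 4 = -6$)
$Z = - \frac{20}{39}$ ($Z = \frac{6}{-6} + \frac{19}{39} = 6 \left(- \frac{1}{6}\right) + 19 \cdot \frac{1}{39} = -1 + \frac{19}{39} = - \frac{20}{39} \approx -0.51282$)
$u{\left(S,z \right)} = 2 z$
$\left(u{\left(2,8 \right)} + Z\right)^{2} = \left(2 \cdot 8 - \frac{20}{39}\right)^{2} = \left(16 - \frac{20}{39}\right)^{2} = \left(\frac{604}{39}\right)^{2} = \frac{364816}{1521}$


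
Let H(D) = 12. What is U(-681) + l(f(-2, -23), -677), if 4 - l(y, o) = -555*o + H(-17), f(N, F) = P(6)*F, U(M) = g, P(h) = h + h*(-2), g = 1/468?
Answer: -175847723/468 ≈ -3.7574e+5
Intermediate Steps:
g = 1/468 ≈ 0.0021368
P(h) = -h (P(h) = h - 2*h = -h)
U(M) = 1/468
f(N, F) = -6*F (f(N, F) = (-1*6)*F = -6*F)
l(y, o) = -8 + 555*o (l(y, o) = 4 - (-555*o + 12) = 4 - (12 - 555*o) = 4 + (-12 + 555*o) = -8 + 555*o)
U(-681) + l(f(-2, -23), -677) = 1/468 + (-8 + 555*(-677)) = 1/468 + (-8 - 375735) = 1/468 - 375743 = -175847723/468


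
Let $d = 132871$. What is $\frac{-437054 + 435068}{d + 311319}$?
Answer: $- \frac{993}{222095} \approx -0.0044711$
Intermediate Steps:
$\frac{-437054 + 435068}{d + 311319} = \frac{-437054 + 435068}{132871 + 311319} = - \frac{1986}{444190} = \left(-1986\right) \frac{1}{444190} = - \frac{993}{222095}$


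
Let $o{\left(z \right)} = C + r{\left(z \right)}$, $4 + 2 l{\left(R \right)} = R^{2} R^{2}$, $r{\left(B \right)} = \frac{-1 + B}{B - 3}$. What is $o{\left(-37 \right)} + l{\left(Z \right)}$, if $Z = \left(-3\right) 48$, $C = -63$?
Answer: $\frac{4299815679}{20} \approx 2.1499 \cdot 10^{8}$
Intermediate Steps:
$r{\left(B \right)} = \frac{-1 + B}{-3 + B}$
$Z = -144$
$l{\left(R \right)} = -2 + \frac{R^{4}}{2}$ ($l{\left(R \right)} = -2 + \frac{R^{2} R^{2}}{2} = -2 + \frac{R^{4}}{2}$)
$o{\left(z \right)} = -63 + \frac{-1 + z}{-3 + z}$
$o{\left(-37 \right)} + l{\left(Z \right)} = \frac{2 \left(94 - -1147\right)}{-3 - 37} - \left(2 - \frac{\left(-144\right)^{4}}{2}\right) = \frac{2 \left(94 + 1147\right)}{-40} + \left(-2 + \frac{1}{2} \cdot 429981696\right) = 2 \left(- \frac{1}{40}\right) 1241 + \left(-2 + 214990848\right) = - \frac{1241}{20} + 214990846 = \frac{4299815679}{20}$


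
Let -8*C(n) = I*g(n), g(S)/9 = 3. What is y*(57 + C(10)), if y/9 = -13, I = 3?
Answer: -43875/8 ≈ -5484.4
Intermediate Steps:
y = -117 (y = 9*(-13) = -117)
g(S) = 27 (g(S) = 9*3 = 27)
C(n) = -81/8 (C(n) = -3*27/8 = -⅛*81 = -81/8)
y*(57 + C(10)) = -117*(57 - 81/8) = -117*375/8 = -43875/8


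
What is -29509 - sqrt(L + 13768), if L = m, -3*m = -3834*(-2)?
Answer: -29509 - 2*sqrt(2803) ≈ -29615.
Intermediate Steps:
m = -2556 (m = -(-1278)*(-2) = -1/3*7668 = -2556)
L = -2556
-29509 - sqrt(L + 13768) = -29509 - sqrt(-2556 + 13768) = -29509 - sqrt(11212) = -29509 - 2*sqrt(2803)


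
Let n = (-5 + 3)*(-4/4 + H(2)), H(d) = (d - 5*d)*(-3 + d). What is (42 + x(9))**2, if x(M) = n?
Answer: 784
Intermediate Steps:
H(d) = -4*d*(-3 + d) (H(d) = (-4*d)*(-3 + d) = -4*d*(-3 + d))
n = -14 (n = (-5 + 3)*(-4/4 + 4*2*(3 - 1*2)) = -2*(-4*1/4 + 4*2*(3 - 2)) = -2*(-1 + 4*2*1) = -2*(-1 + 8) = -2*7 = -14)
x(M) = -14
(42 + x(9))**2 = (42 - 14)**2 = 28**2 = 784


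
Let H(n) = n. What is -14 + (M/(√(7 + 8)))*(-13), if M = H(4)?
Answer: -14 - 52*√15/15 ≈ -27.426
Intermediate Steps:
M = 4
-14 + (M/(√(7 + 8)))*(-13) = -14 + (4/(√(7 + 8)))*(-13) = -14 + (4/(√15))*(-13) = -14 + (4*(√15/15))*(-13) = -14 + (4*√15/15)*(-13) = -14 - 52*√15/15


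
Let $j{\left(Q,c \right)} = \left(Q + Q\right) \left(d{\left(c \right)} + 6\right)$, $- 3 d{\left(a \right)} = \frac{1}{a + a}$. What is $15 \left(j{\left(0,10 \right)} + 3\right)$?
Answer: $45$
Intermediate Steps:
$d{\left(a \right)} = - \frac{1}{6 a}$ ($d{\left(a \right)} = - \frac{1}{3 \left(a + a\right)} = - \frac{1}{3 \cdot 2 a} = - \frac{\frac{1}{2} \frac{1}{a}}{3} = - \frac{1}{6 a}$)
$j{\left(Q,c \right)} = 2 Q \left(6 - \frac{1}{6 c}\right)$ ($j{\left(Q,c \right)} = \left(Q + Q\right) \left(- \frac{1}{6 c} + 6\right) = 2 Q \left(6 - \frac{1}{6 c}\right)$)
$15 \left(j{\left(0,10 \right)} + 3\right) = 15 \left(\left(12 \cdot 0 - \frac{0}{10}\right) + 3\right) = 15 \left(\left(0 - 0 \cdot \frac{1}{10}\right) + 3\right) = 15 \left(\left(0 + 0\right) + 3\right) = 15 \left(0 + 3\right) = 15 \cdot 3 = 45$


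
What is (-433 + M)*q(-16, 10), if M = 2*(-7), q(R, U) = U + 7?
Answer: -7599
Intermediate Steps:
q(R, U) = 7 + U
M = -14
(-433 + M)*q(-16, 10) = (-433 - 14)*(7 + 10) = -447*17 = -7599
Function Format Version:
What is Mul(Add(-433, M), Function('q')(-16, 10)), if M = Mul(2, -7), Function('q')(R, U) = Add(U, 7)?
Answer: -7599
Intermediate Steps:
Function('q')(R, U) = Add(7, U)
M = -14
Mul(Add(-433, M), Function('q')(-16, 10)) = Mul(Add(-433, -14), Add(7, 10)) = Mul(-447, 17) = -7599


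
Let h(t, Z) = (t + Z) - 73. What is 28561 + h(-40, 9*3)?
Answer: 28475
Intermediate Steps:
h(t, Z) = -73 + Z + t (h(t, Z) = (Z + t) - 73 = -73 + Z + t)
28561 + h(-40, 9*3) = 28561 + (-73 + 9*3 - 40) = 28561 + (-73 + 27 - 40) = 28561 - 86 = 28475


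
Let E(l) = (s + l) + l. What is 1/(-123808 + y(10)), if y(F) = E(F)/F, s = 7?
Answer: -10/1238053 ≈ -8.0772e-6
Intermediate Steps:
E(l) = 7 + 2*l (E(l) = (7 + l) + l = 7 + 2*l)
y(F) = (7 + 2*F)/F
1/(-123808 + y(10)) = 1/(-123808 + (2 + 7/10)) = 1/(-123808 + 27/10) = 1/(-1238053/10) = -10/1238053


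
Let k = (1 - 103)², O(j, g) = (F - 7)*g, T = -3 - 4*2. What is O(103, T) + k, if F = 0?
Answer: 10481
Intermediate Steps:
T = -11 (T = -3 - 8 = -11)
O(j, g) = -7*g (O(j, g) = (0 - 7)*g = -7*g)
k = 10404 (k = (-102)² = 10404)
O(103, T) + k = -7*(-11) + 10404 = 77 + 10404 = 10481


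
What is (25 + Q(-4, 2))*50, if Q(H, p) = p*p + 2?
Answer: 1550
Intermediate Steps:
Q(H, p) = 2 + p**2 (Q(H, p) = p**2 + 2 = 2 + p**2)
(25 + Q(-4, 2))*50 = (25 + (2 + 2**2))*50 = (25 + (2 + 4))*50 = (25 + 6)*50 = 31*50 = 1550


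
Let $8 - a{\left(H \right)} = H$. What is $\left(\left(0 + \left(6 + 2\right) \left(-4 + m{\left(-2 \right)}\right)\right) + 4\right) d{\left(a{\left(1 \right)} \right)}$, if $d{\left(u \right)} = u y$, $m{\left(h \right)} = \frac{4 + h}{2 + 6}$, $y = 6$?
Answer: $-1092$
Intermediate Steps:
$a{\left(H \right)} = 8 - H$
$m{\left(h \right)} = \frac{1}{2} + \frac{h}{8}$ ($m{\left(h \right)} = \frac{4 + h}{8} = \left(4 + h\right) \frac{1}{8} = \frac{1}{2} + \frac{h}{8}$)
$d{\left(u \right)} = 6 u$ ($d{\left(u \right)} = u 6 = 6 u$)
$\left(\left(0 + \left(6 + 2\right) \left(-4 + m{\left(-2 \right)}\right)\right) + 4\right) d{\left(a{\left(1 \right)} \right)} = \left(\left(0 + \left(6 + 2\right) \left(-4 + \left(\frac{1}{2} + \frac{1}{8} \left(-2\right)\right)\right)\right) + 4\right) 6 \left(8 - 1\right) = \left(\left(0 + 8 \left(-4 + \left(\frac{1}{2} - \frac{1}{4}\right)\right)\right) + 4\right) 6 \left(8 - 1\right) = \left(\left(0 + 8 \left(-4 + \frac{1}{4}\right)\right) + 4\right) 6 \cdot 7 = \left(\left(0 + 8 \left(- \frac{15}{4}\right)\right) + 4\right) 42 = \left(\left(0 - 30\right) + 4\right) 42 = \left(-30 + 4\right) 42 = \left(-26\right) 42 = -1092$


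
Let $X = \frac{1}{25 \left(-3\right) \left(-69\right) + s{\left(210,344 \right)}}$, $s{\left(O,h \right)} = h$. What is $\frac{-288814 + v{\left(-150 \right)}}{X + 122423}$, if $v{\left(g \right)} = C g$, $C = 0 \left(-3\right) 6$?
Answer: $- \frac{796982233}{337826269} \approx -2.3591$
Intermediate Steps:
$C = 0$ ($C = 0 \cdot 6 = 0$)
$v{\left(g \right)} = 0$ ($v{\left(g \right)} = 0 g = 0$)
$X = \frac{1}{5519}$ ($X = \frac{1}{25 \left(-3\right) \left(-69\right) + 344} = \frac{1}{\left(-75\right) \left(-69\right) + 344} = \frac{1}{5175 + 344} = \frac{1}{5519} \approx 0.00018119$)
$\frac{-288814 + v{\left(-150 \right)}}{X + 122423} = \frac{-288814 + 0}{\frac{1}{5519} + 122423} = - \frac{288814}{\frac{675652538}{5519}} = \left(-288814\right) \frac{5519}{675652538} = - \frac{796982233}{337826269}$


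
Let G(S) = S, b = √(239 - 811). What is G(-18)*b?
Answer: -36*I*√143 ≈ -430.5*I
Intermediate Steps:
b = 2*I*√143 (b = √(-572) = 2*I*√143 ≈ 23.917*I)
G(-18)*b = -36*I*√143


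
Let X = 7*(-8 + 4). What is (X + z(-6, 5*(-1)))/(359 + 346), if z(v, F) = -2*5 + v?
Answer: -44/705 ≈ -0.062411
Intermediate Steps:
z(v, F) = -10 + v
X = -28 (X = 7*(-4) = -28)
(X + z(-6, 5*(-1)))/(359 + 346) = (-28 + (-10 - 6))/(359 + 346) = (-28 - 16)/705 = -44*1/705 = -44/705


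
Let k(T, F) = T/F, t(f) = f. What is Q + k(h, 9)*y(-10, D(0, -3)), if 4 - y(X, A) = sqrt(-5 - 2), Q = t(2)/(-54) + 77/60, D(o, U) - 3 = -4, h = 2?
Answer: 1153/540 - 2*I*sqrt(7)/9 ≈ 2.1352 - 0.58794*I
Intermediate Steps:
D(o, U) = -1 (D(o, U) = 3 - 4 = -1)
Q = 673/540 (Q = 2/(-54) + 77/60 = 2*(-1/54) + 77*(1/60) = -1/27 + 77/60 = 673/540 ≈ 1.2463)
y(X, A) = 4 - I*sqrt(7) (y(X, A) = 4 - sqrt(-5 - 2) = 4 - sqrt(-7) = 4 - I*sqrt(7))
Q + k(h, 9)*y(-10, D(0, -3)) = 673/540 + (2/9)*(4 - I*sqrt(7)) = 673/540 + (2*(1/9))*(4 - I*sqrt(7)) = 673/540 + 2*(4 - I*sqrt(7))/9 = 673/540 + (8/9 - 2*I*sqrt(7)/9) = 1153/540 - 2*I*sqrt(7)/9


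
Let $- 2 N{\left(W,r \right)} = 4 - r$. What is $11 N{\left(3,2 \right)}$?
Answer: $-11$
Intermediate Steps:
$N{\left(W,r \right)} = -2 + \frac{r}{2}$ ($N{\left(W,r \right)} = - \frac{4 - r}{2} = -2 + \frac{r}{2}$)
$11 N{\left(3,2 \right)} = 11 \left(-2 + \frac{1}{2} \cdot 2\right) = 11 \left(-2 + 1\right) = 11 \left(-1\right) = -11$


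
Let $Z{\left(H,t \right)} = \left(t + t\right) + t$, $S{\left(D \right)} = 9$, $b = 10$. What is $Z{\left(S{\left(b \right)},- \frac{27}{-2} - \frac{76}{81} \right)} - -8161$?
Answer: $\frac{442729}{54} \approx 8198.7$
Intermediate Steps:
$Z{\left(H,t \right)} = 3 t$ ($Z{\left(H,t \right)} = 2 t + t = 3 t$)
$Z{\left(S{\left(b \right)},- \frac{27}{-2} - \frac{76}{81} \right)} - -8161 = 3 \left(- \frac{27}{-2} - \frac{76}{81}\right) - -8161 = 3 \left(\left(-27\right) \left(- \frac{1}{2}\right) - \frac{76}{81}\right) + 8161 = 3 \left(\frac{27}{2} - \frac{76}{81}\right) + 8161 = 3 \cdot \frac{2035}{162} + 8161 = \frac{2035}{54} + 8161 = \frac{442729}{54}$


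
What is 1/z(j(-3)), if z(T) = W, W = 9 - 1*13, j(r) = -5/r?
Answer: -¼ ≈ -0.25000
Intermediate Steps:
W = -4 (W = 9 - 13 = -4)
z(T) = -4
1/z(j(-3)) = 1/(-4) = -¼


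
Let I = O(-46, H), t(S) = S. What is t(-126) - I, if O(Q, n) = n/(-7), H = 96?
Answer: -786/7 ≈ -112.29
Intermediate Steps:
O(Q, n) = -n/7 (O(Q, n) = n*(-1/7) = -n/7)
I = -96/7 (I = -1/7*96 = -96/7 ≈ -13.714)
t(-126) - I = -126 - 1*(-96/7) = -126 + 96/7 = -786/7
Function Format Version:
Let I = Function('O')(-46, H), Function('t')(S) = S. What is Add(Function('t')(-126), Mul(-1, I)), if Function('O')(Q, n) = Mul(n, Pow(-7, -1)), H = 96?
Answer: Rational(-786, 7) ≈ -112.29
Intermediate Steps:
Function('O')(Q, n) = Mul(Rational(-1, 7), n) (Function('O')(Q, n) = Mul(n, Rational(-1, 7)) = Mul(Rational(-1, 7), n))
I = Rational(-96, 7) (I = Mul(Rational(-1, 7), 96) = Rational(-96, 7) ≈ -13.714)
Add(Function('t')(-126), Mul(-1, I)) = Add(-126, Mul(-1, Rational(-96, 7))) = Add(-126, Rational(96, 7)) = Rational(-786, 7)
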